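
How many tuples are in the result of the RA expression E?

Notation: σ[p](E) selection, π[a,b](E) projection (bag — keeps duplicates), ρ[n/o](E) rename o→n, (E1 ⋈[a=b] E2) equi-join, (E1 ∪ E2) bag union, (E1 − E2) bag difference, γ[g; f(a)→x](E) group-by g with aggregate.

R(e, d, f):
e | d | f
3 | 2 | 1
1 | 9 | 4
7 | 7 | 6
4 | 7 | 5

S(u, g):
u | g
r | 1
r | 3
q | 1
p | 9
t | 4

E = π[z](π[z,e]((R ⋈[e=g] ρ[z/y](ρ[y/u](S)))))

Subexpression sizes:
  R → 4
  S → 5
  ρ[y/u](S) → 5
  ρ[z/y](ρ[y/u](S)) → 5
  (R ⋈[e=g] ρ[z/y](ρ[y/u](S))) → 4
  π[z,e]((R ⋈[e=g] ρ[z/y](ρ[y/u](S)))) → 4
  π[z](π[z,e]((R ⋈[e=g] ρ[z/y](ρ[y/u](S))))) → 4

|E| = 4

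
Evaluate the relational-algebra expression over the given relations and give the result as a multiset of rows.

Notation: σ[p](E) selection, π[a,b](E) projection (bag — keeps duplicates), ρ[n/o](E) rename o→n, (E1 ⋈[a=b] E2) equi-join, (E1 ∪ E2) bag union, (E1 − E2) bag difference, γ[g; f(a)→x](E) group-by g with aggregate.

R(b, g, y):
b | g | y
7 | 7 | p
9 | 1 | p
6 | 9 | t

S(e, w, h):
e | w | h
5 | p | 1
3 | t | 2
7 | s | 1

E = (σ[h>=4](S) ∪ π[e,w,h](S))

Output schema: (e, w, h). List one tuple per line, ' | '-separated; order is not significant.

Row counts bottom-up:
  S → 3
  σ[h>=4](S) → 0
  S → 3
  π[e,w,h](S) → 3
  (σ[h>=4](S) ∪ π[e,w,h](S)) → 3

== RESULT ==
e | w | h
3 | t | 2
5 | p | 1
7 | s | 1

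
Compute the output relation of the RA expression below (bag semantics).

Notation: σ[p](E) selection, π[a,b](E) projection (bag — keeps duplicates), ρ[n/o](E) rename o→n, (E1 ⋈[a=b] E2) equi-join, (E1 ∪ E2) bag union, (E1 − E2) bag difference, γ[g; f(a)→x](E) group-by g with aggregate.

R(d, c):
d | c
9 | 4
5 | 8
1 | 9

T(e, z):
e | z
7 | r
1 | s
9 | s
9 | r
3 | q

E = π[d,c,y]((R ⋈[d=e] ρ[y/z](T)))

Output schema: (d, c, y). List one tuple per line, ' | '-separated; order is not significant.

Row counts bottom-up:
  R → 3
  T → 5
  ρ[y/z](T) → 5
  (R ⋈[d=e] ρ[y/z](T)) → 3
  π[d,c,y]((R ⋈[d=e] ρ[y/z](T))) → 3

== RESULT ==
d | c | y
1 | 9 | s
9 | 4 | r
9 | 4 | s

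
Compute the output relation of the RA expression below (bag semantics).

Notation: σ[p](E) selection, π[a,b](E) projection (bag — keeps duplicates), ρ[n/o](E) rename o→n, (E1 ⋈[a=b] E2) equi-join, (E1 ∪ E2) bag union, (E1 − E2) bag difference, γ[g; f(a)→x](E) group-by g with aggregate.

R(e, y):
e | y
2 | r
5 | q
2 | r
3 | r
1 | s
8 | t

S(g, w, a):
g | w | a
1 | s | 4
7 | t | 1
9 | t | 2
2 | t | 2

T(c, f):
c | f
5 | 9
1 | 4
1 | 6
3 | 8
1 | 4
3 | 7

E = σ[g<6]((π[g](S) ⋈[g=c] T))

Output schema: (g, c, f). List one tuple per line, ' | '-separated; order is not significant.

Row counts bottom-up:
  S → 4
  π[g](S) → 4
  T → 6
  (π[g](S) ⋈[g=c] T) → 3
  σ[g<6]((π[g](S) ⋈[g=c] T)) → 3

== RESULT ==
g | c | f
1 | 1 | 4
1 | 1 | 4
1 | 1 | 6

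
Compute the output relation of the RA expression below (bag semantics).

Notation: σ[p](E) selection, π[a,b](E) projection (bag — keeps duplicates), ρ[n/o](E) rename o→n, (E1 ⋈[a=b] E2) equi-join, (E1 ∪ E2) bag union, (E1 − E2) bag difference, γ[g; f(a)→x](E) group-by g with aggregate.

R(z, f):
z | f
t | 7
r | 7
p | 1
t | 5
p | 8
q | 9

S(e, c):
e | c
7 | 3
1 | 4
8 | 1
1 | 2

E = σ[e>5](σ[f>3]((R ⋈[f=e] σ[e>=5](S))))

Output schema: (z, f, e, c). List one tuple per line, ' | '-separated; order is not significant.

Per-node cardinality:
  R → 6
  S → 4
  σ[e>=5](S) → 2
  (R ⋈[f=e] σ[e>=5](S)) → 3
  σ[f>3]((R ⋈[f=e] σ[e>=5](S))) → 3
  σ[e>5](σ[f>3]((R ⋈[f=e] σ[e>=5](S)))) → 3

== RESULT ==
z | f | e | c
p | 8 | 8 | 1
r | 7 | 7 | 3
t | 7 | 7 | 3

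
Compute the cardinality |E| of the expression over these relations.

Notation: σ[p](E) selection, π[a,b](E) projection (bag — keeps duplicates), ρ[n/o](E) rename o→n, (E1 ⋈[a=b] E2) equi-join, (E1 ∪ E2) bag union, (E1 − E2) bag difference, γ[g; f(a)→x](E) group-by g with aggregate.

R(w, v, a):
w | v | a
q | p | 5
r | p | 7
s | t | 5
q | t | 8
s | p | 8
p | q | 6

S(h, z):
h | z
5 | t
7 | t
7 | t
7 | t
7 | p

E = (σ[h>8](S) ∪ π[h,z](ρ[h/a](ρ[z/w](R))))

Subexpression sizes:
  S → 5
  σ[h>8](S) → 0
  R → 6
  ρ[z/w](R) → 6
  ρ[h/a](ρ[z/w](R)) → 6
  π[h,z](ρ[h/a](ρ[z/w](R))) → 6
  (σ[h>8](S) ∪ π[h,z](ρ[h/a](ρ[z/w](R)))) → 6

|E| = 6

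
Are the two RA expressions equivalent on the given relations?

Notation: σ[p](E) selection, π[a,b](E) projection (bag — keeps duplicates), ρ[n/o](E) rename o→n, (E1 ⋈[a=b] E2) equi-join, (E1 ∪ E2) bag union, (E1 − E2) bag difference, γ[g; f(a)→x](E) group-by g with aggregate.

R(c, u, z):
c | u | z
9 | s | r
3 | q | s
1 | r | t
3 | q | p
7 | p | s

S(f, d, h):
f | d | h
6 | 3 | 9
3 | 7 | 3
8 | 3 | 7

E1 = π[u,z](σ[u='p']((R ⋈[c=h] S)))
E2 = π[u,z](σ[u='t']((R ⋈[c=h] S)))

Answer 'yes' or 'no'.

E1 row counts bottom-up:
  R → 5
  S → 3
  (R ⋈[c=h] S) → 4
  σ[u='p']((R ⋈[c=h] S)) → 1
  π[u,z](σ[u='p']((R ⋈[c=h] S))) → 1
E2 row counts bottom-up:
  R → 5
  S → 3
  (R ⋈[c=h] S) → 4
  σ[u='t']((R ⋈[c=h] S)) → 0
  π[u,z](σ[u='t']((R ⋈[c=h] S))) → 0

E1 result:
u | z
p | s
E2 result:
u | z
(0 rows)
Witness: ('p', 's') appears 1× in E1 but 0× in E2.

no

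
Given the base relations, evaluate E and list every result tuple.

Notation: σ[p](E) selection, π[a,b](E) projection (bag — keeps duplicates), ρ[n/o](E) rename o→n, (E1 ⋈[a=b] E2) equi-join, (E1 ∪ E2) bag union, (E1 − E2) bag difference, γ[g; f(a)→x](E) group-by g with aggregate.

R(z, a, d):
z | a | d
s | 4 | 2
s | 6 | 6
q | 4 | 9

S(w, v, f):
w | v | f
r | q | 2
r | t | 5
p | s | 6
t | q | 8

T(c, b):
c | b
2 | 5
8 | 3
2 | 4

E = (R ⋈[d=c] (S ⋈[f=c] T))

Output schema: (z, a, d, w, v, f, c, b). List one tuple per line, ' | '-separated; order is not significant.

Stepwise |·|:
  R → 3
  S → 4
  T → 3
  (S ⋈[f=c] T) → 3
  (R ⋈[d=c] (S ⋈[f=c] T)) → 2

== RESULT ==
z | a | d | w | v | f | c | b
s | 4 | 2 | r | q | 2 | 2 | 4
s | 4 | 2 | r | q | 2 | 2 | 5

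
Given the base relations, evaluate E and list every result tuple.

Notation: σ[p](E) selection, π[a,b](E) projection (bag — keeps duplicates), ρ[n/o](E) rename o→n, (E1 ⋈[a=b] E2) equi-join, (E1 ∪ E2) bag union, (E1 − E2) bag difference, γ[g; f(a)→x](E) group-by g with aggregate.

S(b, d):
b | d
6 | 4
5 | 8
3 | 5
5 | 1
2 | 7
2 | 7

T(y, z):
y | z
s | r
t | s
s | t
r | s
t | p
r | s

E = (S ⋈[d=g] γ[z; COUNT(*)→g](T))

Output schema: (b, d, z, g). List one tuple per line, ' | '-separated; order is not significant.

Row counts bottom-up:
  S → 6
  T → 6
  γ[z; COUNT(*)→g](T) → 4
  (S ⋈[d=g] γ[z; COUNT(*)→g](T)) → 3

== RESULT ==
b | d | z | g
5 | 1 | p | 1
5 | 1 | r | 1
5 | 1 | t | 1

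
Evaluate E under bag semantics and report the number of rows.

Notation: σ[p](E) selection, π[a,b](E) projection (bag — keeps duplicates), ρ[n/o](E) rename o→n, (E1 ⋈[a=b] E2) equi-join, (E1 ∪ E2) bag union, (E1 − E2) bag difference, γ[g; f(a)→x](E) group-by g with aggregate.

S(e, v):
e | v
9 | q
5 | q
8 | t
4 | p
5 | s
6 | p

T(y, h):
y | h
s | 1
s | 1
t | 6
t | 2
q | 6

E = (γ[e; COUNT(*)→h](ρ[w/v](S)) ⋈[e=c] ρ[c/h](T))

Stepwise |·|:
  S → 6
  ρ[w/v](S) → 6
  γ[e; COUNT(*)→h](ρ[w/v](S)) → 5
  T → 5
  ρ[c/h](T) → 5
  (γ[e; COUNT(*)→h](ρ[w/v](S)) ⋈[e=c] ρ[c/h](T)) → 2

|E| = 2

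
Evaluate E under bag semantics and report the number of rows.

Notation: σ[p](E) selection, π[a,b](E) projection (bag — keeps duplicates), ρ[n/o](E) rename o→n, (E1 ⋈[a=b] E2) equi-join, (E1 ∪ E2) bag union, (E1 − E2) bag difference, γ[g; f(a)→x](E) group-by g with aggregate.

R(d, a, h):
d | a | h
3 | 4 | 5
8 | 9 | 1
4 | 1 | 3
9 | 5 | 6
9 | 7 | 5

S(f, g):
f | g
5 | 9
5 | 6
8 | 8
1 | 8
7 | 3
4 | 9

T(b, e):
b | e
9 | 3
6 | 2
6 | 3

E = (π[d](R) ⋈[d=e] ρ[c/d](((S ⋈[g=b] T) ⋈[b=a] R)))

Stepwise |·|:
  R → 5
  π[d](R) → 5
  S → 6
  T → 3
  (S ⋈[g=b] T) → 4
  R → 5
  ((S ⋈[g=b] T) ⋈[b=a] R) → 2
  ρ[c/d](((S ⋈[g=b] T) ⋈[b=a] R)) → 2
  (π[d](R) ⋈[d=e] ρ[c/d](((S ⋈[g=b] T) ⋈[b=a] R))) → 2

|E| = 2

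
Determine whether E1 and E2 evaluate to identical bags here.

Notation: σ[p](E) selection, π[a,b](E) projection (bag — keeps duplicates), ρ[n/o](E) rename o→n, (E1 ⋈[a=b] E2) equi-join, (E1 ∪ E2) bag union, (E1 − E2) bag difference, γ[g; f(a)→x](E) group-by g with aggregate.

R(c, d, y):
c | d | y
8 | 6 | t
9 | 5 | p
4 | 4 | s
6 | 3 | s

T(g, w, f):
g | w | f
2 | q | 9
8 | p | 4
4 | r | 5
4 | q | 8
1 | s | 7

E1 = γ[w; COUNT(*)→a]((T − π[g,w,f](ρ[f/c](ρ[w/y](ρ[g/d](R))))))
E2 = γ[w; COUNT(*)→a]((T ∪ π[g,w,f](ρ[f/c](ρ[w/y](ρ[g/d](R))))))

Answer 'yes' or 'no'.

E1 row counts bottom-up:
  T → 5
  R → 4
  ρ[g/d](R) → 4
  ρ[w/y](ρ[g/d](R)) → 4
  ρ[f/c](ρ[w/y](ρ[g/d](R))) → 4
  π[g,w,f](ρ[f/c](ρ[w/y](ρ[g/d](R)))) → 4
  (T − π[g,w,f](ρ[f/c](ρ[w/y](ρ[g/d](R))))) → 5
  γ[w; COUNT(*)→a]((T − π[g,w,f](ρ[f/c](ρ[w/y](ρ[g/d](R)))))) → 4
E2 row counts bottom-up:
  T → 5
  R → 4
  ρ[g/d](R) → 4
  ρ[w/y](ρ[g/d](R)) → 4
  ρ[f/c](ρ[w/y](ρ[g/d](R))) → 4
  π[g,w,f](ρ[f/c](ρ[w/y](ρ[g/d](R)))) → 4
  (T ∪ π[g,w,f](ρ[f/c](ρ[w/y](ρ[g/d](R))))) → 9
  γ[w; COUNT(*)→a]((T ∪ π[g,w,f](ρ[f/c](ρ[w/y](ρ[g/d](R)))))) → 5

E1 result:
w | a
p | 1
q | 2
r | 1
s | 1
E2 result:
w | a
p | 2
q | 2
r | 1
s | 3
t | 1
Witness: ('t', 1) appears 0× in E1 but 1× in E2.

no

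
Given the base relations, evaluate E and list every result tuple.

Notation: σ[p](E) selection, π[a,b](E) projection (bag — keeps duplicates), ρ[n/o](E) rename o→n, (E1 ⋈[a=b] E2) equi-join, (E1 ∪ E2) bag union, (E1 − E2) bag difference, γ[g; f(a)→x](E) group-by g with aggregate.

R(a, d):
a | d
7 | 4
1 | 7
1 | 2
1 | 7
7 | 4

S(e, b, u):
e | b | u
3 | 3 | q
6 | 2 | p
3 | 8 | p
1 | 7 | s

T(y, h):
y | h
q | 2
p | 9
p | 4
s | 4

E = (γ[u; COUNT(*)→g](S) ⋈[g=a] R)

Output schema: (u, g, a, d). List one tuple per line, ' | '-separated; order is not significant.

Subexpression sizes:
  S → 4
  γ[u; COUNT(*)→g](S) → 3
  R → 5
  (γ[u; COUNT(*)→g](S) ⋈[g=a] R) → 6

== RESULT ==
u | g | a | d
q | 1 | 1 | 2
q | 1 | 1 | 7
q | 1 | 1 | 7
s | 1 | 1 | 2
s | 1 | 1 | 7
s | 1 | 1 | 7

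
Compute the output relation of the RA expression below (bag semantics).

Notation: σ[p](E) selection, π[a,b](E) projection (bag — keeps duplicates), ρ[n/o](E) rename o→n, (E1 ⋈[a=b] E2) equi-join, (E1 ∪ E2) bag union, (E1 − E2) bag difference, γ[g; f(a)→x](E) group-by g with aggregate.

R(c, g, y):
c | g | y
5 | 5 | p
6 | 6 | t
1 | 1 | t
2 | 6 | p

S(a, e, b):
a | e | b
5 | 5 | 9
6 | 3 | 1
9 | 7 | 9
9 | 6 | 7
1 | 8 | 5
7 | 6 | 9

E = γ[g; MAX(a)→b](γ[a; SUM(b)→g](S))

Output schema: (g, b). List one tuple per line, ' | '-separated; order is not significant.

Stepwise |·|:
  S → 6
  γ[a; SUM(b)→g](S) → 5
  γ[g; MAX(a)→b](γ[a; SUM(b)→g](S)) → 4

== RESULT ==
g | b
1 | 6
5 | 1
9 | 7
16 | 9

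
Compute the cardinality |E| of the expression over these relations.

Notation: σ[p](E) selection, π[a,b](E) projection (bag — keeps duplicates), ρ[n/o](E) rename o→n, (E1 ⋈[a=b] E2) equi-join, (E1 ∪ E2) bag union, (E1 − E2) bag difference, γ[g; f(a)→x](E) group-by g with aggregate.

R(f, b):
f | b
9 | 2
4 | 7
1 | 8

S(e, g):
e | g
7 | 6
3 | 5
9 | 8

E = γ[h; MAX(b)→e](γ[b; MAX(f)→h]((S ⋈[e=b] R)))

Stepwise |·|:
  S → 3
  R → 3
  (S ⋈[e=b] R) → 1
  γ[b; MAX(f)→h]((S ⋈[e=b] R)) → 1
  γ[h; MAX(b)→e](γ[b; MAX(f)→h]((S ⋈[e=b] R))) → 1

|E| = 1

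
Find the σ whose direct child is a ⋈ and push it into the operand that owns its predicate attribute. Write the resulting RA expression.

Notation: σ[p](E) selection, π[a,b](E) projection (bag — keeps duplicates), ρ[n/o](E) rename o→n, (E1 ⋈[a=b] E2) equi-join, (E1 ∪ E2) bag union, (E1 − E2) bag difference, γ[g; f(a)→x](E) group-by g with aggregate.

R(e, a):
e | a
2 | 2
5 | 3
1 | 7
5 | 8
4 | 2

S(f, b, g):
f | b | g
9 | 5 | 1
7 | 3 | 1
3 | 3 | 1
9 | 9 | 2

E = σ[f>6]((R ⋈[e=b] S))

σ filters on f, owned by the right side.
E' = (R ⋈[e=b] σ[f>6](S))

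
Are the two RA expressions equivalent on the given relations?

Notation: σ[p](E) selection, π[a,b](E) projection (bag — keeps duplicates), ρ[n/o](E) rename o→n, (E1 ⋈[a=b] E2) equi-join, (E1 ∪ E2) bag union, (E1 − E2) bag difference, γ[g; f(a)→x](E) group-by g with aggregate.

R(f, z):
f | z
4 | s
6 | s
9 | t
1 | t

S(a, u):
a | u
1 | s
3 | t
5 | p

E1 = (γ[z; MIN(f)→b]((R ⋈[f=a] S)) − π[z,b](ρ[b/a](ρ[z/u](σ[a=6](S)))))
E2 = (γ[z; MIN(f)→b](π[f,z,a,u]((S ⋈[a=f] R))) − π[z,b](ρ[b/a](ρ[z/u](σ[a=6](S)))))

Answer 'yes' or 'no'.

E1 per-node cardinality:
  R → 4
  S → 3
  (R ⋈[f=a] S) → 1
  γ[z; MIN(f)→b]((R ⋈[f=a] S)) → 1
  S → 3
  σ[a=6](S) → 0
  ρ[z/u](σ[a=6](S)) → 0
  ρ[b/a](ρ[z/u](σ[a=6](S))) → 0
  π[z,b](ρ[b/a](ρ[z/u](σ[a=6](S)))) → 0
  (γ[z; MIN(f)→b]((R ⋈[f=a] S)) − π[z,b](ρ[b/a](ρ[z/u](σ[a=6](S))))) → 1
E2 per-node cardinality:
  S → 3
  R → 4
  (S ⋈[a=f] R) → 1
  π[f,z,a,u]((S ⋈[a=f] R)) → 1
  γ[z; MIN(f)→b](π[f,z,a,u]((S ⋈[a=f] R))) → 1
  S → 3
  σ[a=6](S) → 0
  ρ[z/u](σ[a=6](S)) → 0
  ρ[b/a](ρ[z/u](σ[a=6](S))) → 0
  π[z,b](ρ[b/a](ρ[z/u](σ[a=6](S)))) → 0
  (γ[z; MIN(f)→b](π[f,z,a,u]((S ⋈[a=f] R))) − π[z,b](ρ[b/a](ρ[z/u](σ[a=6](S))))) → 1

E1 and E2 produce the same multiset:
z | b
t | 1

yes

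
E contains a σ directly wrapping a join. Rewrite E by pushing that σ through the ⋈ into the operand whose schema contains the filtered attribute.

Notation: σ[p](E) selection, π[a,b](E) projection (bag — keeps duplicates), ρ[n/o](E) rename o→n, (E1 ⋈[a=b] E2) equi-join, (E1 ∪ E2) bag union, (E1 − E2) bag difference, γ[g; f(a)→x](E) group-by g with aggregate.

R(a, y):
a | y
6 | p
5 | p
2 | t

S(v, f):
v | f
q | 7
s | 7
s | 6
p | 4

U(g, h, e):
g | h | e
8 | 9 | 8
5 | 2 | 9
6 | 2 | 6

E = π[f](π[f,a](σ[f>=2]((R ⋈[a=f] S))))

σ filters on f, owned by the right side.
E' = π[f](π[f,a]((R ⋈[a=f] σ[f>=2](S))))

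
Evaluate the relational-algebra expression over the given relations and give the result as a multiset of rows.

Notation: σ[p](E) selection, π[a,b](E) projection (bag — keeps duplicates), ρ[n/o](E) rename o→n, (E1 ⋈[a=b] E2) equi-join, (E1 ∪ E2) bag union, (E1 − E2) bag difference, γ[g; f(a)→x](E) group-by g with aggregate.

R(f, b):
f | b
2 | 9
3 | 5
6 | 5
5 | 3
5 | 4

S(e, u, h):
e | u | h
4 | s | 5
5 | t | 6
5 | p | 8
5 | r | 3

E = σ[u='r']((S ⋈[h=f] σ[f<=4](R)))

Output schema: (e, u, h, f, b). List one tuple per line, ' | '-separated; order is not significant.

Per-node cardinality:
  S → 4
  R → 5
  σ[f<=4](R) → 2
  (S ⋈[h=f] σ[f<=4](R)) → 1
  σ[u='r']((S ⋈[h=f] σ[f<=4](R))) → 1

== RESULT ==
e | u | h | f | b
5 | r | 3 | 3 | 5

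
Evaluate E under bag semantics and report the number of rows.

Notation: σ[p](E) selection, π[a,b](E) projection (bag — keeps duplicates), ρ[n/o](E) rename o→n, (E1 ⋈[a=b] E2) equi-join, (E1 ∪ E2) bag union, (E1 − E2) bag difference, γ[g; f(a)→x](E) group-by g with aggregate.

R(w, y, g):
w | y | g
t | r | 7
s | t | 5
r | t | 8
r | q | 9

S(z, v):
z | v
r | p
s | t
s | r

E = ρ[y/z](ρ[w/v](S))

Row counts bottom-up:
  S → 3
  ρ[w/v](S) → 3
  ρ[y/z](ρ[w/v](S)) → 3

|E| = 3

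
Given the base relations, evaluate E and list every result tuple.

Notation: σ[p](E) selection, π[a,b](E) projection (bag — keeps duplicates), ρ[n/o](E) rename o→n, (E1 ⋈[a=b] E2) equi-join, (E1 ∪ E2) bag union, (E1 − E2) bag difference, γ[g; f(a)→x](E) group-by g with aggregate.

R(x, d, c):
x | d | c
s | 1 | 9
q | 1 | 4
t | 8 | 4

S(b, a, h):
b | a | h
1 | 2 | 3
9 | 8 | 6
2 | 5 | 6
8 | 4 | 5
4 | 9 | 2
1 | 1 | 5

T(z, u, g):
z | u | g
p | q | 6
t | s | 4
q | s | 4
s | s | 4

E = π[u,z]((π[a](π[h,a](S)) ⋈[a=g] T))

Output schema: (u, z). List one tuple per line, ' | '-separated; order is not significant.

Per-node cardinality:
  S → 6
  π[h,a](S) → 6
  π[a](π[h,a](S)) → 6
  T → 4
  (π[a](π[h,a](S)) ⋈[a=g] T) → 3
  π[u,z]((π[a](π[h,a](S)) ⋈[a=g] T)) → 3

== RESULT ==
u | z
s | q
s | s
s | t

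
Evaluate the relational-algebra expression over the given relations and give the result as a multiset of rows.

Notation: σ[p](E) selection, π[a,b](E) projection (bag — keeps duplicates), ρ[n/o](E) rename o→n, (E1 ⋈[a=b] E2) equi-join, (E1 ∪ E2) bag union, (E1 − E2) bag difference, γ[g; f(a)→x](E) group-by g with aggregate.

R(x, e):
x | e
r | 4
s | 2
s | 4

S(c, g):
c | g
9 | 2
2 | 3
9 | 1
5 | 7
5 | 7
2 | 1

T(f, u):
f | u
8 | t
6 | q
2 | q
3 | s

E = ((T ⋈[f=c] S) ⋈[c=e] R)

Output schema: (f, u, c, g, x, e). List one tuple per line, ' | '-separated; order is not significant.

Row counts bottom-up:
  T → 4
  S → 6
  (T ⋈[f=c] S) → 2
  R → 3
  ((T ⋈[f=c] S) ⋈[c=e] R) → 2

== RESULT ==
f | u | c | g | x | e
2 | q | 2 | 1 | s | 2
2 | q | 2 | 3 | s | 2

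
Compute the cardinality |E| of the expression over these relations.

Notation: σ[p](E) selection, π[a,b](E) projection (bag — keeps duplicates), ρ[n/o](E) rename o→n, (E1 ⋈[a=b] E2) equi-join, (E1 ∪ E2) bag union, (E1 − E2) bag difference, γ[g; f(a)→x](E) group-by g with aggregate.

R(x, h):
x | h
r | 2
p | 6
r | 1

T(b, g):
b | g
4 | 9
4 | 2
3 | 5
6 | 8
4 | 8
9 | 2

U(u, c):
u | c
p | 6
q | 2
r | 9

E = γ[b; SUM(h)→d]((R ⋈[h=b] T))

Stepwise |·|:
  R → 3
  T → 6
  (R ⋈[h=b] T) → 1
  γ[b; SUM(h)→d]((R ⋈[h=b] T)) → 1

|E| = 1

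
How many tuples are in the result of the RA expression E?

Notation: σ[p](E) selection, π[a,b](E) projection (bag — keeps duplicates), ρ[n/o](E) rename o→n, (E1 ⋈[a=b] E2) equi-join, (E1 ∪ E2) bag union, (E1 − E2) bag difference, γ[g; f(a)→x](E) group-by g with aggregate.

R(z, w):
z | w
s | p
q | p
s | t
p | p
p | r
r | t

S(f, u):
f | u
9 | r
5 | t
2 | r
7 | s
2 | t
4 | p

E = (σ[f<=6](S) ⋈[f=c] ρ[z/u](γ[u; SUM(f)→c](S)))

Row counts bottom-up:
  S → 6
  σ[f<=6](S) → 4
  S → 6
  γ[u; SUM(f)→c](S) → 4
  ρ[z/u](γ[u; SUM(f)→c](S)) → 4
  (σ[f<=6](S) ⋈[f=c] ρ[z/u](γ[u; SUM(f)→c](S))) → 1

|E| = 1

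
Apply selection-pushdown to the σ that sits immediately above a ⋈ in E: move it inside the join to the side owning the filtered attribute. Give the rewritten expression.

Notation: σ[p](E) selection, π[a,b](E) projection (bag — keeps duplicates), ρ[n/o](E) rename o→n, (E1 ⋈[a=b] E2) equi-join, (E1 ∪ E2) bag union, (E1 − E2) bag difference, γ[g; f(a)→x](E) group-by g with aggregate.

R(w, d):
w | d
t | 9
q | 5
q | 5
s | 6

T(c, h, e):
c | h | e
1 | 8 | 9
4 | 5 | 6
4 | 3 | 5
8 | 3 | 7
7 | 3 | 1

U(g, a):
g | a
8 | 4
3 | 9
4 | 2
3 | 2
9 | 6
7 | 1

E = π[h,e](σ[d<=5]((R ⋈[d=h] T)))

σ filters on d, owned by the left side.
E' = π[h,e]((σ[d<=5](R) ⋈[d=h] T))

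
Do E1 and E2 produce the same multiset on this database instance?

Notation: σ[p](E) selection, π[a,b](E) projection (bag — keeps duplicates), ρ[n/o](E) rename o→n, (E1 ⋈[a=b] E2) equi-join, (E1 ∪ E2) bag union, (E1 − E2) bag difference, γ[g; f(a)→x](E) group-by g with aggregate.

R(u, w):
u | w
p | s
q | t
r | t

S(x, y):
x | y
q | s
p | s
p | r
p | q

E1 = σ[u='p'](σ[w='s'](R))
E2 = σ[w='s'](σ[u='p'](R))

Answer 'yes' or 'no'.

E1 row counts bottom-up:
  R → 3
  σ[w='s'](R) → 1
  σ[u='p'](σ[w='s'](R)) → 1
E2 row counts bottom-up:
  R → 3
  σ[u='p'](R) → 1
  σ[w='s'](σ[u='p'](R)) → 1

E1 and E2 produce the same multiset:
u | w
p | s

yes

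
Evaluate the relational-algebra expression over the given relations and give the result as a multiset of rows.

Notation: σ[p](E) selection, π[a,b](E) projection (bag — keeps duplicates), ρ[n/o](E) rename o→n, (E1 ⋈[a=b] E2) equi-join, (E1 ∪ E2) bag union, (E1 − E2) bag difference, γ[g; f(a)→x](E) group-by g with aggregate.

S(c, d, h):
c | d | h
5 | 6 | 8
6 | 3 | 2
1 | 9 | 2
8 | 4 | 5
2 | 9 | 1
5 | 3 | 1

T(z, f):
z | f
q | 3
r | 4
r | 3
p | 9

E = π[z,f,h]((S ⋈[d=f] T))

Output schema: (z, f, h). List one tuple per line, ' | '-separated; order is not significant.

Per-node cardinality:
  S → 6
  T → 4
  (S ⋈[d=f] T) → 7
  π[z,f,h]((S ⋈[d=f] T)) → 7

== RESULT ==
z | f | h
p | 9 | 1
p | 9 | 2
q | 3 | 1
q | 3 | 2
r | 3 | 1
r | 3 | 2
r | 4 | 5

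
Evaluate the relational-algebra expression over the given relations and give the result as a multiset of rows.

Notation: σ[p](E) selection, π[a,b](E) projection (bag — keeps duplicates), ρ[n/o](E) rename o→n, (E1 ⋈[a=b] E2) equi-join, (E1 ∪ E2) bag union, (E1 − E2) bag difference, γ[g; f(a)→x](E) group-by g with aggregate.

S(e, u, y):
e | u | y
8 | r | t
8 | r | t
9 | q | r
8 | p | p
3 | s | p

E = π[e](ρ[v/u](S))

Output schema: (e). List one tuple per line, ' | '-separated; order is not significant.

Row counts bottom-up:
  S → 5
  ρ[v/u](S) → 5
  π[e](ρ[v/u](S)) → 5

== RESULT ==
e
3
8
8
8
9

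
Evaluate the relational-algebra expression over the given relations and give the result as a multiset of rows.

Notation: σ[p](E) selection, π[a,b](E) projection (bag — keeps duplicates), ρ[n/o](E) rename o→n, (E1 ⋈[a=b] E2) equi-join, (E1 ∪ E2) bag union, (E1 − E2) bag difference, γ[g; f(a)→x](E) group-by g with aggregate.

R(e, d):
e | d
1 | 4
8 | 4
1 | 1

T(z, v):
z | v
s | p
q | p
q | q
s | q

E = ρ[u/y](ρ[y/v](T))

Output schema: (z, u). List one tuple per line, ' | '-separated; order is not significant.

Subexpression sizes:
  T → 4
  ρ[y/v](T) → 4
  ρ[u/y](ρ[y/v](T)) → 4

== RESULT ==
z | u
q | p
q | q
s | p
s | q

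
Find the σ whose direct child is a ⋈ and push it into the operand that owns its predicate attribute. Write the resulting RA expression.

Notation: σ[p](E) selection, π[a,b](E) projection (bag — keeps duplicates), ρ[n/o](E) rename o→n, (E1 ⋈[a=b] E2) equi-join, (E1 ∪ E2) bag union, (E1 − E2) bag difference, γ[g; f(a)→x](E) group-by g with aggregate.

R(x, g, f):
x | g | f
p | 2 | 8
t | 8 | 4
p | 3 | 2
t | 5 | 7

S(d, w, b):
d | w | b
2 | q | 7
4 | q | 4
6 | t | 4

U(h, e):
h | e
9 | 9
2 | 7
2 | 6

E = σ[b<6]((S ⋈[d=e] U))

σ filters on b, owned by the left side.
E' = (σ[b<6](S) ⋈[d=e] U)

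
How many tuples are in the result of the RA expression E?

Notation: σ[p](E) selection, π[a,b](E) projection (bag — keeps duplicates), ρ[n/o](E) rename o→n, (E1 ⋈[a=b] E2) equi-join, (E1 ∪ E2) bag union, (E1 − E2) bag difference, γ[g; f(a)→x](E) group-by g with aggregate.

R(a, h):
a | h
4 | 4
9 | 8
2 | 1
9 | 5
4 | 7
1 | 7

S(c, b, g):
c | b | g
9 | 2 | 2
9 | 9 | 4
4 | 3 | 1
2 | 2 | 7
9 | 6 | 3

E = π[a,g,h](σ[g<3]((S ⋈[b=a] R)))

Stepwise |·|:
  S → 5
  R → 6
  (S ⋈[b=a] R) → 4
  σ[g<3]((S ⋈[b=a] R)) → 1
  π[a,g,h](σ[g<3]((S ⋈[b=a] R))) → 1

|E| = 1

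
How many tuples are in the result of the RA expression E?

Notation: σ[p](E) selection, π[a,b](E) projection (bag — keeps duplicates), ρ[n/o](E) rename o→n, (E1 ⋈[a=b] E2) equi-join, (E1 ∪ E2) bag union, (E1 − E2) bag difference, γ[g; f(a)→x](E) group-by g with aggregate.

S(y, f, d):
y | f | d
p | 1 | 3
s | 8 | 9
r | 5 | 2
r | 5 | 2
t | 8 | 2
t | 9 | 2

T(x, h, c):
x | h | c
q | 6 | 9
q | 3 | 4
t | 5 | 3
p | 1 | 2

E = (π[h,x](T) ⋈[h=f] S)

Row counts bottom-up:
  T → 4
  π[h,x](T) → 4
  S → 6
  (π[h,x](T) ⋈[h=f] S) → 3

|E| = 3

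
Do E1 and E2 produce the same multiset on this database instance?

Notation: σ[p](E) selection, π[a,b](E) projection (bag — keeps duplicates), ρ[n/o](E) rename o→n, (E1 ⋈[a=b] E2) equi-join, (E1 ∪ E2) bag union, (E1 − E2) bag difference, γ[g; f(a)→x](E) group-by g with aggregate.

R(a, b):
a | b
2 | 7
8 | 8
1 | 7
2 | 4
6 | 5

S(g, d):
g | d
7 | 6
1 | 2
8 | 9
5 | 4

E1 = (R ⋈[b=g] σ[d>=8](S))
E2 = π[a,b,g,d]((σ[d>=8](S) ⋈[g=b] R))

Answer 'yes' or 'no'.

E1 row counts bottom-up:
  R → 5
  S → 4
  σ[d>=8](S) → 1
  (R ⋈[b=g] σ[d>=8](S)) → 1
E2 row counts bottom-up:
  S → 4
  σ[d>=8](S) → 1
  R → 5
  (σ[d>=8](S) ⋈[g=b] R) → 1
  π[a,b,g,d]((σ[d>=8](S) ⋈[g=b] R)) → 1

E1 and E2 produce the same multiset:
a | b | g | d
8 | 8 | 8 | 9

yes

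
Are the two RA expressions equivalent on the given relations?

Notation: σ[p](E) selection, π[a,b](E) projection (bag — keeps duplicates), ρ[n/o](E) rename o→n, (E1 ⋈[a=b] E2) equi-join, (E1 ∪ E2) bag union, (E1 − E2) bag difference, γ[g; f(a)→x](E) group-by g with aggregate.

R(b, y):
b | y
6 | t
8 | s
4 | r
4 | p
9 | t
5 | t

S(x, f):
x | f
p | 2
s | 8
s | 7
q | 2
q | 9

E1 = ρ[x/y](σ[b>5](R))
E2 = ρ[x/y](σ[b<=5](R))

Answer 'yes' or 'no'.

E1 row counts bottom-up:
  R → 6
  σ[b>5](R) → 3
  ρ[x/y](σ[b>5](R)) → 3
E2 row counts bottom-up:
  R → 6
  σ[b<=5](R) → 3
  ρ[x/y](σ[b<=5](R)) → 3

E1 result:
b | x
6 | t
8 | s
9 | t
E2 result:
b | x
4 | p
4 | r
5 | t
Witness: (6, 't') appears 1× in E1 but 0× in E2.

no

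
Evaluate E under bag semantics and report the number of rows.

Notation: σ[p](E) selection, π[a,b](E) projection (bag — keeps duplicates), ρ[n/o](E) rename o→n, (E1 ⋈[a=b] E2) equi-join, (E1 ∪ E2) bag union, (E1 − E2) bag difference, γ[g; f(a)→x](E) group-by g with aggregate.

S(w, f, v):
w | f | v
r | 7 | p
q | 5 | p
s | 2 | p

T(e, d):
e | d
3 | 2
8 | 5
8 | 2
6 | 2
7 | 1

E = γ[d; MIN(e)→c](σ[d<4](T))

Row counts bottom-up:
  T → 5
  σ[d<4](T) → 4
  γ[d; MIN(e)→c](σ[d<4](T)) → 2

|E| = 2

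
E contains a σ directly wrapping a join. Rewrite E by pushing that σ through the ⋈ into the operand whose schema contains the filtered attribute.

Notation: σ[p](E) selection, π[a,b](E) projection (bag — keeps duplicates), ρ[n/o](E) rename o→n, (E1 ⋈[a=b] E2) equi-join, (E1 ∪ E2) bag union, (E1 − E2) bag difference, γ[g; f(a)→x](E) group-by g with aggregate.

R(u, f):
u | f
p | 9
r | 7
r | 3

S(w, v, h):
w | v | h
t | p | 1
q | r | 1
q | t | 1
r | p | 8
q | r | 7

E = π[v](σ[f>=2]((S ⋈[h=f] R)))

σ filters on f, owned by the right side.
E' = π[v]((S ⋈[h=f] σ[f>=2](R)))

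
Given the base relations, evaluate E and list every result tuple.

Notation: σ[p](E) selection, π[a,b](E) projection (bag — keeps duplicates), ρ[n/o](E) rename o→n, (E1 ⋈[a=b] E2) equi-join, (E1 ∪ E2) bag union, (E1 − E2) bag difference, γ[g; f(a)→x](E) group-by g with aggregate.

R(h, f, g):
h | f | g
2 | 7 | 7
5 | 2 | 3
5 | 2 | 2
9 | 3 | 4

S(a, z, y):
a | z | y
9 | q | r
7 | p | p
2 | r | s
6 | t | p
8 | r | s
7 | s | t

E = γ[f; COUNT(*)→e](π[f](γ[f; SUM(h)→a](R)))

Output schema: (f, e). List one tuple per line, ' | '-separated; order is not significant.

Per-node cardinality:
  R → 4
  γ[f; SUM(h)→a](R) → 3
  π[f](γ[f; SUM(h)→a](R)) → 3
  γ[f; COUNT(*)→e](π[f](γ[f; SUM(h)→a](R))) → 3

== RESULT ==
f | e
2 | 1
3 | 1
7 | 1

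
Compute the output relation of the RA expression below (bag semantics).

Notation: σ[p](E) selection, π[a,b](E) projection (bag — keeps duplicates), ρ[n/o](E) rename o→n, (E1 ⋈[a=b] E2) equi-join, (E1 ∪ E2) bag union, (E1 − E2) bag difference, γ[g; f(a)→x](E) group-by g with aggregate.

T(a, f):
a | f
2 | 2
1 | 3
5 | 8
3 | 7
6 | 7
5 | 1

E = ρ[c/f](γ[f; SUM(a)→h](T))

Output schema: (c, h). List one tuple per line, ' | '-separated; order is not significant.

Row counts bottom-up:
  T → 6
  γ[f; SUM(a)→h](T) → 5
  ρ[c/f](γ[f; SUM(a)→h](T)) → 5

== RESULT ==
c | h
1 | 5
2 | 2
3 | 1
7 | 9
8 | 5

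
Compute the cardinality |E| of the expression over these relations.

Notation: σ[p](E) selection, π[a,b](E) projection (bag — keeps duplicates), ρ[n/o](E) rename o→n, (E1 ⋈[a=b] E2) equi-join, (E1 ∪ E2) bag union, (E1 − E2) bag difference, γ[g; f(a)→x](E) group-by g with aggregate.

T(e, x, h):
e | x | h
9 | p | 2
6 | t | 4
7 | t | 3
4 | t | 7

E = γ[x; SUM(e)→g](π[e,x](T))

Stepwise |·|:
  T → 4
  π[e,x](T) → 4
  γ[x; SUM(e)→g](π[e,x](T)) → 2

|E| = 2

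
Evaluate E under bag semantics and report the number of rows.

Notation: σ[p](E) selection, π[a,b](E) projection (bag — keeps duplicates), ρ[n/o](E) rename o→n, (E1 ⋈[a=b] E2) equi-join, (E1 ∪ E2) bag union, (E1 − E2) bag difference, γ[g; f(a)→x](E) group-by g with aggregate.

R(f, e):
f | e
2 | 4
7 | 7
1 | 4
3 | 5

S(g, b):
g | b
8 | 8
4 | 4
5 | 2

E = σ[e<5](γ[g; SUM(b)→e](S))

Row counts bottom-up:
  S → 3
  γ[g; SUM(b)→e](S) → 3
  σ[e<5](γ[g; SUM(b)→e](S)) → 2

|E| = 2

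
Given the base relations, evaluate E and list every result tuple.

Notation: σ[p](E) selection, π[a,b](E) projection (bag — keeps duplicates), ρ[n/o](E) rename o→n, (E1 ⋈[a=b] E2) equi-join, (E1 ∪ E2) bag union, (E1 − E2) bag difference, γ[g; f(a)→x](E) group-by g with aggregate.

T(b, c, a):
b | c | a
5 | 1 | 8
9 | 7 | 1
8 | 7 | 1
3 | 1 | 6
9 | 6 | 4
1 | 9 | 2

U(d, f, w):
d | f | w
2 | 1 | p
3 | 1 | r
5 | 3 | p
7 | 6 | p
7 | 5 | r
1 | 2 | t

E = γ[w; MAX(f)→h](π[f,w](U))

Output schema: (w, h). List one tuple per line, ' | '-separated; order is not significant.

Stepwise |·|:
  U → 6
  π[f,w](U) → 6
  γ[w; MAX(f)→h](π[f,w](U)) → 3

== RESULT ==
w | h
p | 6
r | 5
t | 2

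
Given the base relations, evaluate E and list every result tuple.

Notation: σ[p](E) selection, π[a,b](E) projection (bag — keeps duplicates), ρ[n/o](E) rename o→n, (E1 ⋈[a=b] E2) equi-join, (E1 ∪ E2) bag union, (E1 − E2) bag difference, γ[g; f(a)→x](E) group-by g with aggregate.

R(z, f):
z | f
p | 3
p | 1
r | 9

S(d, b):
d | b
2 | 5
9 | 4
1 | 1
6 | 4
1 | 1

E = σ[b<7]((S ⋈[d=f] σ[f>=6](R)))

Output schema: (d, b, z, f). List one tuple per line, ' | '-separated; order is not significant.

Row counts bottom-up:
  S → 5
  R → 3
  σ[f>=6](R) → 1
  (S ⋈[d=f] σ[f>=6](R)) → 1
  σ[b<7]((S ⋈[d=f] σ[f>=6](R))) → 1

== RESULT ==
d | b | z | f
9 | 4 | r | 9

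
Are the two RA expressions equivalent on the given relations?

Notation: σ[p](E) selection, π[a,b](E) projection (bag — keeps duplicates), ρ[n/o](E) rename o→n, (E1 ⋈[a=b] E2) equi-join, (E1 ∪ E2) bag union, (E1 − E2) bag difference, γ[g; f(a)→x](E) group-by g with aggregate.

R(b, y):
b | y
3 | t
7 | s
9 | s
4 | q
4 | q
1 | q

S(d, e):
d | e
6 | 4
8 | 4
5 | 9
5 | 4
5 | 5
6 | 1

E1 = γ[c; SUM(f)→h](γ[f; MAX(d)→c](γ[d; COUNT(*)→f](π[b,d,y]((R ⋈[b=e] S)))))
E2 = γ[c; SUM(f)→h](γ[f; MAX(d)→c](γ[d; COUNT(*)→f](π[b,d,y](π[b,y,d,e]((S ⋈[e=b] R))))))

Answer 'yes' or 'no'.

E1 subexpression sizes:
  R → 6
  S → 6
  (R ⋈[b=e] S) → 8
  π[b,d,y]((R ⋈[b=e] S)) → 8
  γ[d; COUNT(*)→f](π[b,d,y]((R ⋈[b=e] S))) → 3
  γ[f; MAX(d)→c](γ[d; COUNT(*)→f](π[b,d,y]((R ⋈[b=e] S)))) → 2
  γ[c; SUM(f)→h](γ[f; MAX(d)→c](γ[d; COUNT(*)→f](π[b,d,y]((R ⋈[b=e] S))))) → 2
E2 subexpression sizes:
  S → 6
  R → 6
  (S ⋈[e=b] R) → 8
  π[b,y,d,e]((S ⋈[e=b] R)) → 8
  π[b,d,y](π[b,y,d,e]((S ⋈[e=b] R))) → 8
  γ[d; COUNT(*)→f](π[b,d,y](π[b,y,d,e]((S ⋈[e=b] R)))) → 3
  γ[f; MAX(d)→c](γ[d; COUNT(*)→f](π[b,d,y](π[b,y,d,e]((S ⋈[e=b] R))))) → 2
  γ[c; SUM(f)→h](γ[f; MAX(d)→c](γ[d; COUNT(*)→f](π[b,d,y](π[b,y,d,e]((S ⋈[e=b] R)))))) → 2

E1 and E2 produce the same multiset:
c | h
6 | 3
8 | 2

yes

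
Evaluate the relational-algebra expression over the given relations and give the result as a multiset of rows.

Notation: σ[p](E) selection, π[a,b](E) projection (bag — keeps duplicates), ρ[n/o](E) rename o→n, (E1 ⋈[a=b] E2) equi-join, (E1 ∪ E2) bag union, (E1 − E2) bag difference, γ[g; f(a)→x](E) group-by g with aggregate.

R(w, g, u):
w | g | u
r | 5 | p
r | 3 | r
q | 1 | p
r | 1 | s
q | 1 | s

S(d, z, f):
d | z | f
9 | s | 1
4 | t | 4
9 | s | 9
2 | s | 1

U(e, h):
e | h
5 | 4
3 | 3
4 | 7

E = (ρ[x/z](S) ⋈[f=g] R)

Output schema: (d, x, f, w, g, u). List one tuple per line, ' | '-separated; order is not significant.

Subexpression sizes:
  S → 4
  ρ[x/z](S) → 4
  R → 5
  (ρ[x/z](S) ⋈[f=g] R) → 6

== RESULT ==
d | x | f | w | g | u
2 | s | 1 | q | 1 | p
2 | s | 1 | q | 1 | s
2 | s | 1 | r | 1 | s
9 | s | 1 | q | 1 | p
9 | s | 1 | q | 1 | s
9 | s | 1 | r | 1 | s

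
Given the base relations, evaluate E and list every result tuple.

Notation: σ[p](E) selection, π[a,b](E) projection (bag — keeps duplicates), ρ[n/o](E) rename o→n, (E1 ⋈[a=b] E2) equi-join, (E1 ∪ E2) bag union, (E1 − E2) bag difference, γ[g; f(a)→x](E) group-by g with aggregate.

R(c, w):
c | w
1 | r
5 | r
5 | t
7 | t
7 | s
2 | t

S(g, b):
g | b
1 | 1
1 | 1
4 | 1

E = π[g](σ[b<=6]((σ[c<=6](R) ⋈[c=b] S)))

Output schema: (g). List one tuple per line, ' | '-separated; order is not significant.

Row counts bottom-up:
  R → 6
  σ[c<=6](R) → 4
  S → 3
  (σ[c<=6](R) ⋈[c=b] S) → 3
  σ[b<=6]((σ[c<=6](R) ⋈[c=b] S)) → 3
  π[g](σ[b<=6]((σ[c<=6](R) ⋈[c=b] S))) → 3

== RESULT ==
g
1
1
4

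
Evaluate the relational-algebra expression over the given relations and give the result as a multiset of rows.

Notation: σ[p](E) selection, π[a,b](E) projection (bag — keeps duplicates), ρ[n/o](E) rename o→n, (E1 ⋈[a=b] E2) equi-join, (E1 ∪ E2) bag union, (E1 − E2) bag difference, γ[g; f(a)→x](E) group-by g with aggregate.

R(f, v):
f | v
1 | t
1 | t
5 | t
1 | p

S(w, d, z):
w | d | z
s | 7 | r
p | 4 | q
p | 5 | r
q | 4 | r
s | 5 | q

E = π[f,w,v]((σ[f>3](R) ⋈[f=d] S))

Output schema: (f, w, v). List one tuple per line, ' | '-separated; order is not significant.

Per-node cardinality:
  R → 4
  σ[f>3](R) → 1
  S → 5
  (σ[f>3](R) ⋈[f=d] S) → 2
  π[f,w,v]((σ[f>3](R) ⋈[f=d] S)) → 2

== RESULT ==
f | w | v
5 | p | t
5 | s | t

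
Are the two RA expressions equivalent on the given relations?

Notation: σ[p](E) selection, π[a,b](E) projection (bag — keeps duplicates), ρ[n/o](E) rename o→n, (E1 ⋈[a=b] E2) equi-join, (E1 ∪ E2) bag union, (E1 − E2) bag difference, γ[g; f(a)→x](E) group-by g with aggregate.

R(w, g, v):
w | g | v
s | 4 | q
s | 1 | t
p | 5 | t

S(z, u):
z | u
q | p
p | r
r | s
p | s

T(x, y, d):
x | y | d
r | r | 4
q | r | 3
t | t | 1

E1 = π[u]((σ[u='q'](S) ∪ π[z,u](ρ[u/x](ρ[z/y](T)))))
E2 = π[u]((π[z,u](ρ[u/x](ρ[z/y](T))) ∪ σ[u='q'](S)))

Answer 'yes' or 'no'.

E1 row counts bottom-up:
  S → 4
  σ[u='q'](S) → 0
  T → 3
  ρ[z/y](T) → 3
  ρ[u/x](ρ[z/y](T)) → 3
  π[z,u](ρ[u/x](ρ[z/y](T))) → 3
  (σ[u='q'](S) ∪ π[z,u](ρ[u/x](ρ[z/y](T)))) → 3
  π[u]((σ[u='q'](S) ∪ π[z,u](ρ[u/x](ρ[z/y](T))))) → 3
E2 row counts bottom-up:
  T → 3
  ρ[z/y](T) → 3
  ρ[u/x](ρ[z/y](T)) → 3
  π[z,u](ρ[u/x](ρ[z/y](T))) → 3
  S → 4
  σ[u='q'](S) → 0
  (π[z,u](ρ[u/x](ρ[z/y](T))) ∪ σ[u='q'](S)) → 3
  π[u]((π[z,u](ρ[u/x](ρ[z/y](T))) ∪ σ[u='q'](S))) → 3

E1 and E2 produce the same multiset:
u
q
r
t

yes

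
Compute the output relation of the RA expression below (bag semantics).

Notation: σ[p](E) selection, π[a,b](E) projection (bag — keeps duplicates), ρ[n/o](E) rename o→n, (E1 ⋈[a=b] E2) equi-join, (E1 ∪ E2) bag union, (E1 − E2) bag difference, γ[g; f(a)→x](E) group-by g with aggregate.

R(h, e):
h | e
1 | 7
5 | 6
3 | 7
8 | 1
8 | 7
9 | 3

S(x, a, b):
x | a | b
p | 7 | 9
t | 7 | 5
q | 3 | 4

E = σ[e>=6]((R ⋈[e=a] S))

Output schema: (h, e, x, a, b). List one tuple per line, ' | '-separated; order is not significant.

Per-node cardinality:
  R → 6
  S → 3
  (R ⋈[e=a] S) → 7
  σ[e>=6]((R ⋈[e=a] S)) → 6

== RESULT ==
h | e | x | a | b
1 | 7 | p | 7 | 9
1 | 7 | t | 7 | 5
3 | 7 | p | 7 | 9
3 | 7 | t | 7 | 5
8 | 7 | p | 7 | 9
8 | 7 | t | 7 | 5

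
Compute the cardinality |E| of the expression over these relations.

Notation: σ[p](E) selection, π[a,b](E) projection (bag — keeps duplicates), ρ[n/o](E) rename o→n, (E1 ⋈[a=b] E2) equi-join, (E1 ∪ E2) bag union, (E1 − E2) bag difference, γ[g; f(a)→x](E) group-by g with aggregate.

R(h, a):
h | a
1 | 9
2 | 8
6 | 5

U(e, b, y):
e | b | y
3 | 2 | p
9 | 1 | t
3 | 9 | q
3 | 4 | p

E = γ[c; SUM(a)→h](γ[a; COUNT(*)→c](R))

Stepwise |·|:
  R → 3
  γ[a; COUNT(*)→c](R) → 3
  γ[c; SUM(a)→h](γ[a; COUNT(*)→c](R)) → 1

|E| = 1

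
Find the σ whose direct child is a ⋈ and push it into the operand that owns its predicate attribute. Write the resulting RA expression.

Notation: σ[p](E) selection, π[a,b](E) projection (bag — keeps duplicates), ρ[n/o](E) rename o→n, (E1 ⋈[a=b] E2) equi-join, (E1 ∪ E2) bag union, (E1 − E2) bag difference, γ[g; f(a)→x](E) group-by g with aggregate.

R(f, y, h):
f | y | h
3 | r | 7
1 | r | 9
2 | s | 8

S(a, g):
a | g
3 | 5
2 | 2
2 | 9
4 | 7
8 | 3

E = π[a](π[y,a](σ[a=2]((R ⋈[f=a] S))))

σ filters on a, owned by the right side.
E' = π[a](π[y,a]((R ⋈[f=a] σ[a=2](S))))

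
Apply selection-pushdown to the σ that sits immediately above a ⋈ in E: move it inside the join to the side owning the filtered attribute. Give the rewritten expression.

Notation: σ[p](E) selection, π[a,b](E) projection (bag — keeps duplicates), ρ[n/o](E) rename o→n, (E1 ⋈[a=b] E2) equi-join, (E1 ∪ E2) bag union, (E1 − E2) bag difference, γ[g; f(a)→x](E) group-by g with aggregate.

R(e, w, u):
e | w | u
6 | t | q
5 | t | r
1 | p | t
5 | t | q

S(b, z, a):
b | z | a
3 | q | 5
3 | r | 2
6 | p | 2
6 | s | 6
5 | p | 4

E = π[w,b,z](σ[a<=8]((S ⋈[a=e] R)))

σ filters on a, owned by the left side.
E' = π[w,b,z]((σ[a<=8](S) ⋈[a=e] R))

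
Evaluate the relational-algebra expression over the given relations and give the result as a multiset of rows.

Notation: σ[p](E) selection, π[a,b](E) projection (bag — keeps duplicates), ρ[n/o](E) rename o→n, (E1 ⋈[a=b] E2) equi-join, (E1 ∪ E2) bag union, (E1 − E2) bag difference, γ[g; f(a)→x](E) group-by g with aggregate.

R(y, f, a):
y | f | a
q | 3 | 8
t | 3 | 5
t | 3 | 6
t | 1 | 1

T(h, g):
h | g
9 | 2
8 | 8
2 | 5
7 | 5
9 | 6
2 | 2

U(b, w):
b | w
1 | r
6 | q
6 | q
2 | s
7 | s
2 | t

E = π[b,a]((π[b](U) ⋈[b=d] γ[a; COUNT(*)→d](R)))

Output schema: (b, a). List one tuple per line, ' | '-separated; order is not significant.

Per-node cardinality:
  U → 6
  π[b](U) → 6
  R → 4
  γ[a; COUNT(*)→d](R) → 4
  (π[b](U) ⋈[b=d] γ[a; COUNT(*)→d](R)) → 4
  π[b,a]((π[b](U) ⋈[b=d] γ[a; COUNT(*)→d](R))) → 4

== RESULT ==
b | a
1 | 1
1 | 5
1 | 6
1 | 8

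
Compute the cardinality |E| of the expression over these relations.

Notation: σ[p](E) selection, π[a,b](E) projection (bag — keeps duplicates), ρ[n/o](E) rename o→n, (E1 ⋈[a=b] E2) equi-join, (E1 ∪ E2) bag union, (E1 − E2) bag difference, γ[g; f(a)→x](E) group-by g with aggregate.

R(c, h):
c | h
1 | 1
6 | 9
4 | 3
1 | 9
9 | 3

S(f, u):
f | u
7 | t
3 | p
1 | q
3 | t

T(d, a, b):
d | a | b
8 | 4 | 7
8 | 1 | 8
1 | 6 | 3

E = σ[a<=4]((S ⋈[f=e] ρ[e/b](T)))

Row counts bottom-up:
  S → 4
  T → 3
  ρ[e/b](T) → 3
  (S ⋈[f=e] ρ[e/b](T)) → 3
  σ[a<=4]((S ⋈[f=e] ρ[e/b](T))) → 1

|E| = 1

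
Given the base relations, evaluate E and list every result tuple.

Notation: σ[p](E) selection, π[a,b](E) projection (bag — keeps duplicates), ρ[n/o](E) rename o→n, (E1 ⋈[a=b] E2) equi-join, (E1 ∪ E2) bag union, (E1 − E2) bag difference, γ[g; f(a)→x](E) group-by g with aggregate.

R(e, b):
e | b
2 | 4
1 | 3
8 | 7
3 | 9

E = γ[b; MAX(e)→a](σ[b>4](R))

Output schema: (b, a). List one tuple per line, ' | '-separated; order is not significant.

Subexpression sizes:
  R → 4
  σ[b>4](R) → 2
  γ[b; MAX(e)→a](σ[b>4](R)) → 2

== RESULT ==
b | a
7 | 8
9 | 3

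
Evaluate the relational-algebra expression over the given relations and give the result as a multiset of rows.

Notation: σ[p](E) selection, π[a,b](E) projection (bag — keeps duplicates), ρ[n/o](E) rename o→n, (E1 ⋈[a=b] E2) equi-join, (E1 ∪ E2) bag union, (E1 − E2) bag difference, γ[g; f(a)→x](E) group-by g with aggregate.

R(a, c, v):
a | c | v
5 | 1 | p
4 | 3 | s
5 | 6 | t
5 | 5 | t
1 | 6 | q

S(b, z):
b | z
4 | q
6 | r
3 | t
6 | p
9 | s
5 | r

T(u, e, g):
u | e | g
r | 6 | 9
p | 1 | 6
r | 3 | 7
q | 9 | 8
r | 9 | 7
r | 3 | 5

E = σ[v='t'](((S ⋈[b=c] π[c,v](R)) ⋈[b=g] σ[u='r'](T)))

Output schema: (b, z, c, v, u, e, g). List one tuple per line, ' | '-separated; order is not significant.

Per-node cardinality:
  S → 6
  R → 5
  π[c,v](R) → 5
  (S ⋈[b=c] π[c,v](R)) → 6
  T → 6
  σ[u='r'](T) → 4
  ((S ⋈[b=c] π[c,v](R)) ⋈[b=g] σ[u='r'](T)) → 1
  σ[v='t'](((S ⋈[b=c] π[c,v](R)) ⋈[b=g] σ[u='r'](T))) → 1

== RESULT ==
b | z | c | v | u | e | g
5 | r | 5 | t | r | 3 | 5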